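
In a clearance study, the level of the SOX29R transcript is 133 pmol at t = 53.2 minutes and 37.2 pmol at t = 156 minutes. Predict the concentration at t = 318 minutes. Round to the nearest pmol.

Over Δt = 156 − 53.2 = 102.8 minutes, the level fell by a factor of 133/37.2 ≈ 3.5753.
n = log₂(3.5753) ≈ 1.8381 half-lives, so t½ = 102.8/1.8381 ≈ 55.929 minutes.
From t = 156 to t = 318: 37.2 × (1/2)^((318−156)/55.929) ≈ 4.9957 pmol.

5 pmol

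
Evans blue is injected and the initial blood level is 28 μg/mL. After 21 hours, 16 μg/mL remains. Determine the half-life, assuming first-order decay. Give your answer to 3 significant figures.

26.0 hours

A/A₀ = 16/28 ≈ 0.57143.
n = log₂(1.75) ≈ 0.80735 half-lives elapsed in 21 hours.
t½ = 21/0.80735 ≈ 26.011 hours.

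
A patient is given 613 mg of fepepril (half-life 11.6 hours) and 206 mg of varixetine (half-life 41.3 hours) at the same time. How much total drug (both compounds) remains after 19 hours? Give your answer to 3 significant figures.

347 mg

fepepril: 613 × (1/2)^(19/11.6) = 613 × (1/2)^1.6379 ≈ 196.97 mg.
varixetine: 206 × (1/2)^(19/41.3) = 206 × (1/2)^0.46005 ≈ 149.75 mg.
Total = 196.97 + 149.75 ≈ 346.72 mg.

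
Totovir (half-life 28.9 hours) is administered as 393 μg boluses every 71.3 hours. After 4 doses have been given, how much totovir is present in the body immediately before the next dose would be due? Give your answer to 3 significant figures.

86.7 μg

The 4 doses were given 285.2, 213.9, 142.6, 71.3 hours ago.
Total = 393·(1/2)^(285.2/28.9) + 393·(1/2)^(213.9/28.9) + 393·(1/2)^(142.6/28.9) + 393·(1/2)^(71.3/28.9)
      = 0.42041 + 2.3246 + 12.854 + 71.074 ≈ 86.673 μg.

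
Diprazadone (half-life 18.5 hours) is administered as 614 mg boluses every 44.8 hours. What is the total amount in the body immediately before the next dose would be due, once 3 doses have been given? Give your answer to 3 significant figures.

The 3 doses were given 134.4, 89.6, 44.8 hours ago.
Total = 614·(1/2)^(134.4/18.5) + 614·(1/2)^(89.6/18.5) + 614·(1/2)^(44.8/18.5)
      = 3.9923 + 21.39 + 114.6 ≈ 139.98 mg.

140 mg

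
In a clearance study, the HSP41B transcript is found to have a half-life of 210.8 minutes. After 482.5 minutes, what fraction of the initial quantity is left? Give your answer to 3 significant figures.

n = 482.5/210.8 ≈ 2.2889 half-lives.
Fraction remaining = (1/2)^2.2889 ≈ 0.20463.

0.205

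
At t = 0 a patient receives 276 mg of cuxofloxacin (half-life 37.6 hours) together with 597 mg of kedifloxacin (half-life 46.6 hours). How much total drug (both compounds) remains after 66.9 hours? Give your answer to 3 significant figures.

cuxofloxacin: 276 × (1/2)^(66.9/37.6) = 276 × (1/2)^1.7793 ≈ 80.408 mg.
kedifloxacin: 597 × (1/2)^(66.9/46.6) = 597 × (1/2)^1.4356 ≈ 220.7 mg.
Total = 80.408 + 220.7 ≈ 301.11 mg.

301 mg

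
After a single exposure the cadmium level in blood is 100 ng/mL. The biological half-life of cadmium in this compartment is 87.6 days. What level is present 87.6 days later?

50 ng/mL

Elapsed time is 1 half-life (87.6/87.6).
Each half-life halves the amount: 100 × (1/2)^1 = 100/2 = 50 ng/mL.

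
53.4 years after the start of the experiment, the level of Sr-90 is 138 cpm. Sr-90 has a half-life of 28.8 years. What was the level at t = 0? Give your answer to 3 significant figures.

499 cpm

Number of half-lives elapsed: n = 53.4/28.8 ≈ 1.8542.
A₀ = A × 2^n = 138 × 2^1.8542 = 138 × 3.6154 ≈ 498.93 cpm.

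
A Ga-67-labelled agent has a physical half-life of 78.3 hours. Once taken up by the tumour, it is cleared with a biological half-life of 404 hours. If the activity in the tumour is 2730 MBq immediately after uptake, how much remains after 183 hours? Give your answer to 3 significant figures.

1/t_eff = 1/t_phys + 1/t_biol = 1/78.3 + 1/404 = 0.015247 per hour.
t_eff = 78.3 × 404 / (78.3 + 404) ≈ 65.588 hours.
Remaining = 2730 × (1/2)^(183/65.588) = 2730 × (1/2)^2.7901 ≈ 394.68 MBq.

395 MBq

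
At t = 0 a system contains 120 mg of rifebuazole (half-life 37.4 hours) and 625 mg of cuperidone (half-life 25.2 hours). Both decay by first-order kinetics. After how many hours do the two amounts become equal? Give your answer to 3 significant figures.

Set 120·(1/2)^(t/37.4) = 625·(1/2)^(t/25.2).
Taking log₂: log₂(120/625) = t·(1/37.4 − 1/25.2).
log₂(0.192) = -2.3808; 1/37.4 − 1/25.2 = -0.012945.
t = -2.3808 / -0.012945 ≈ 183.92 hours.

184 hours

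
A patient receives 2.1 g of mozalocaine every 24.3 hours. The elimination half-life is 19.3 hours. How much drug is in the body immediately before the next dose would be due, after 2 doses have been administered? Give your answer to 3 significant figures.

1.24 g

The 2 doses were given 48.6, 24.3 hours ago.
Total = 2.1·(1/2)^(48.6/19.3) + 2.1·(1/2)^(24.3/19.3)
      = 0.36659 + 0.87741 ≈ 1.244 g.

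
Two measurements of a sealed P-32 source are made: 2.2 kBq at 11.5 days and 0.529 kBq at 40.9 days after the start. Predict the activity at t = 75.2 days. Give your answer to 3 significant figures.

0.100 kBq

Over Δt = 40.9 − 11.5 = 29.4 days, the level fell by a factor of 2.2/0.529 ≈ 4.1588.
n = log₂(4.1588) ≈ 2.0562 half-lives, so t½ = 29.4/2.0562 ≈ 14.298 days.
From t = 40.9 to t = 75.2: 0.529 × (1/2)^((75.2−40.9)/14.298) ≈ 0.10031 kBq.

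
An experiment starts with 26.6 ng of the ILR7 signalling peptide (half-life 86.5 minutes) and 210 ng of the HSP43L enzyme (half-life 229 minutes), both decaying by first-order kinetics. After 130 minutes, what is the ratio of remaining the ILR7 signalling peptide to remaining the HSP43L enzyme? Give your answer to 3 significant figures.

0.0662

ILR7 signalling peptide: 26.6 × (1/2)^(130/86.5) = 26.6 × (1/2)^1.5029 ≈ 9.3857 ng.
HSP43L enzyme: 210 × (1/2)^(130/229) = 210 × (1/2)^0.56769 ≈ 141.69 ng.
Ratio ≈ 9.3857 / 141.69 ≈ 0.066243.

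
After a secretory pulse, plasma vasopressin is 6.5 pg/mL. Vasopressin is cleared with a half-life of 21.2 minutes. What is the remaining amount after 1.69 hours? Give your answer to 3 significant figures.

0.236 pg/mL

Convert the elapsed time: 1.69 hours = 101.4 minutes.
Number of half-lives: n = 101.4/21.2 ≈ 4.783.
Remaining = 6.5 × (1/2)^4.783 = 6.5 × 0.036322 ≈ 0.23609 pg/mL.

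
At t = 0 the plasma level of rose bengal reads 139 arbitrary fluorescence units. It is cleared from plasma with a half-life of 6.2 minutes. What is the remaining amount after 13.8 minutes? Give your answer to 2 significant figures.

Number of half-lives: n = 13.8/6.2 ≈ 2.2258.
Remaining = 139 × (1/2)^2.2258 = 139 × 0.21378 ≈ 29.715 arbitrary fluorescence units.

30 arbitrary fluorescence units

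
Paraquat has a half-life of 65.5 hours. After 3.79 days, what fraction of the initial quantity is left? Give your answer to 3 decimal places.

0.382

3.79 days = 90.96 hours.
n = 90.96/65.5 ≈ 1.3887 half-lives.
Fraction remaining = (1/2)^1.3887 ≈ 0.38191.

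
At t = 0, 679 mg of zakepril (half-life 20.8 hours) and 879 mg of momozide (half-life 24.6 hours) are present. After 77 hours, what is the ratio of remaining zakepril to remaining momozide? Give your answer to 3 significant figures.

zakepril: 679 × (1/2)^(77/20.8) = 679 × (1/2)^3.7019 ≈ 52.177 mg.
momozide: 879 × (1/2)^(77/24.6) = 879 × (1/2)^3.1301 ≈ 100.4 mg.
Ratio ≈ 52.177 / 100.4 ≈ 0.51968.

0.520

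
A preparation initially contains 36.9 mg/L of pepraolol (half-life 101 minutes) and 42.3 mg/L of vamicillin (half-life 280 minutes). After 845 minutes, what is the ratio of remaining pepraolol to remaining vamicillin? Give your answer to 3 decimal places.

pepraolol: 36.9 × (1/2)^(845/101) = 36.9 × (1/2)^8.3663 ≈ 0.11182 mg/L.
vamicillin: 42.3 × (1/2)^(845/280) = 42.3 × (1/2)^3.0179 ≈ 5.2225 mg/L.
Ratio ≈ 0.11182 / 5.2225 ≈ 0.021411.

0.021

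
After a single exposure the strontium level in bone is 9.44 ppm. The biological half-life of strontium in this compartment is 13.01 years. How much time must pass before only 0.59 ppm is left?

0.59/9.44 = 1/16, so 4 half-lives have elapsed.
t = 4 × 13.01 = 52.04 years.

52.04 years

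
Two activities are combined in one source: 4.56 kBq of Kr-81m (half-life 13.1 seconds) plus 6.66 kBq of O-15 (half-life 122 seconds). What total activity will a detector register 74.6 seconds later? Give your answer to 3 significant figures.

Kr-81m: 4.56 × (1/2)^(74.6/13.1) = 4.56 × (1/2)^5.6947 ≈ 0.088045 kBq.
O-15: 6.66 × (1/2)^(74.6/122) = 6.66 × (1/2)^0.61148 ≈ 4.3591 kBq.
Total = 0.088045 + 4.3591 ≈ 4.4472 kBq.

4.45 kBq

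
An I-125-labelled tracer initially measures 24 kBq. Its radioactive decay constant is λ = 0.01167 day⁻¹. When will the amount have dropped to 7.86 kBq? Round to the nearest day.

96 days

t½ = ln 2 / λ = 0.69315 / 0.01167 ≈ 59.396 days.
Fraction remaining = 7.86/24 ≈ 0.3275.
n = log₂(24/7.86) = ln(3.0534)/ln 2 ≈ 1.6104 half-lives.
t = n × t½ = 1.6104 × 59.396 ≈ 95.653 days.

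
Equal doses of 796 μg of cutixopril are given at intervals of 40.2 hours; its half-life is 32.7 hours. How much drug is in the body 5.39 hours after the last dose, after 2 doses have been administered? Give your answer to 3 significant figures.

1010 μg

The 2 doses were given 45.59, 5.39 hours ago.
Total = 796·(1/2)^(45.59/32.7) + 796·(1/2)^(5.39/32.7)
      = 302.84 + 710.06 ≈ 1012.9 μg.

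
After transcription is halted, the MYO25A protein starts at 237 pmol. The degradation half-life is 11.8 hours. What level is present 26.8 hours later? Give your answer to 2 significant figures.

Number of half-lives: n = 26.8/11.8 ≈ 2.2712.
Remaining = 237 × (1/2)^2.2712 = 237 × 0.20716 ≈ 49.097 pmol.

49 pmol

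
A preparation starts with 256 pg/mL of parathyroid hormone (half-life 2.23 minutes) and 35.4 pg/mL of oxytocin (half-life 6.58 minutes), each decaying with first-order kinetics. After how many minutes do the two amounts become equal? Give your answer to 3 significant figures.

Set 256·(1/2)^(t/2.23) = 35.4·(1/2)^(t/6.58).
Taking log₂: log₂(256/35.4) = t·(1/2.23 − 1/6.58).
log₂(7.2316) = 2.8543; 1/2.23 − 1/6.58 = 0.29645.
t = 2.8543 / 0.29645 ≈ 9.6282 minutes.

9.63 minutes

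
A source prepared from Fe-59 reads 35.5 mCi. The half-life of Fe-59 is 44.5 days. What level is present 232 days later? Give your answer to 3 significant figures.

Number of half-lives: n = 232/44.5 ≈ 5.2135.
Remaining = 35.5 × (1/2)^5.2135 = 35.5 × 0.026952 ≈ 0.95678 mCi.

0.957 mCi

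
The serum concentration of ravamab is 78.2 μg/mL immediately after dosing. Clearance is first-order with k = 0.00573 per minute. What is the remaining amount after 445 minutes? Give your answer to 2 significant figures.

t½ = ln 2 / k = 0.69315 / 0.00573 ≈ 120.97 minutes.
Number of half-lives: n = 445/120.97 ≈ 3.6787.
Remaining = 78.2 × (1/2)^3.6787 = 78.2 × 0.078093 ≈ 6.1069 μg/mL.

6.1 μg/mL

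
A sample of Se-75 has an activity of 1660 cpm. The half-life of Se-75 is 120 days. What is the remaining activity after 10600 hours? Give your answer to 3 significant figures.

Convert the elapsed time: 10600 hours = 441.667 days.
Number of half-lives: n = 441.667/120 ≈ 3.6806.
Remaining = 1660 × (1/2)^3.6806 = 1660 × 0.077991 ≈ 129.46 cpm.

129 cpm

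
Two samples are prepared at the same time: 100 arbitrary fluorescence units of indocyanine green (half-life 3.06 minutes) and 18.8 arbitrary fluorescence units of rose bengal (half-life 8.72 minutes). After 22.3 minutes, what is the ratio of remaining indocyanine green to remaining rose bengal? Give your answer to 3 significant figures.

indocyanine green: 100 × (1/2)^(22.3/3.06) = 100 × (1/2)^7.2876 ≈ 0.64006 arbitrary fluorescence units.
rose bengal: 18.8 × (1/2)^(22.3/8.72) = 18.8 × (1/2)^2.5573 ≈ 3.1939 arbitrary fluorescence units.
Ratio ≈ 0.64006 / 3.1939 ≈ 0.2004.

0.200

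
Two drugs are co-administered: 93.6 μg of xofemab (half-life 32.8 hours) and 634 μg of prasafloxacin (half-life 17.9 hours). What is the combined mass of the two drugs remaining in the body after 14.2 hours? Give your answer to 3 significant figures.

xofemab: 93.6 × (1/2)^(14.2/32.8) = 93.6 × (1/2)^0.43293 ≈ 69.335 μg.
prasafloxacin: 634 × (1/2)^(14.2/17.9) = 634 × (1/2)^0.7933 ≈ 365.83 μg.
Total = 69.335 + 365.83 ≈ 435.17 μg.

435 μg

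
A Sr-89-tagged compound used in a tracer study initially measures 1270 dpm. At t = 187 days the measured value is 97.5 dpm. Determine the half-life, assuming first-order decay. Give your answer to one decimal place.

50.5 days

A/A₀ = 97.5/1270 ≈ 0.076772.
n = log₂(13.026) ≈ 3.7033 half-lives elapsed in 187 days.
t½ = 187/3.7033 ≈ 50.496 days.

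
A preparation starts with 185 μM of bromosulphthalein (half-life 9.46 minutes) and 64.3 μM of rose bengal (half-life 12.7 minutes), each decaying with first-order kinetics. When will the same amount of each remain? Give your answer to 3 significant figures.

56.5 minutes

Set 185·(1/2)^(t/9.46) = 64.3·(1/2)^(t/12.7).
Taking log₂: log₂(185/64.3) = t·(1/9.46 − 1/12.7).
log₂(2.8771) = 1.5246; 1/9.46 − 1/12.7 = 0.026968.
t = 1.5246 / 0.026968 ≈ 56.535 minutes.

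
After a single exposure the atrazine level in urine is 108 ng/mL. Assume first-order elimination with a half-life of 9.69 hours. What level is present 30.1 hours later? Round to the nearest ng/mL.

Number of half-lives: n = 30.1/9.69 ≈ 3.1063.
Remaining = 108 × (1/2)^3.1063 = 108 × 0.11612 ≈ 12.541 ng/mL.

13 ng/mL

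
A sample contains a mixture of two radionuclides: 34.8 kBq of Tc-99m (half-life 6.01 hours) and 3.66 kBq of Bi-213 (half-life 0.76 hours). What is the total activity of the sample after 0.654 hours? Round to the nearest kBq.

Tc-99m: 34.8 × (1/2)^(0.654/6.01) = 34.8 × (1/2)^0.10882 ≈ 32.272 kBq.
Bi-213: 3.66 × (1/2)^(0.654/0.76) = 3.66 × (1/2)^0.86053 ≈ 2.0158 kBq.
Total = 32.272 + 2.0158 ≈ 34.287 kBq.

34 kBq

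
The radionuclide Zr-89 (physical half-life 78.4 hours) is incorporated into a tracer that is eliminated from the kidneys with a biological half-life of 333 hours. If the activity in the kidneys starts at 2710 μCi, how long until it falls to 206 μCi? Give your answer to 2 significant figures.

1/t_eff = 1/t_phys + 1/t_biol = 1/78.4 + 1/333 = 0.015758 per hour.
t_eff = 78.4 × 333 / (78.4 + 333) ≈ 63.459 hours.
n = log₂(2710/206) ≈ 3.7176; t = 3.7176 × 63.459 ≈ 235.92 hours.

240 hours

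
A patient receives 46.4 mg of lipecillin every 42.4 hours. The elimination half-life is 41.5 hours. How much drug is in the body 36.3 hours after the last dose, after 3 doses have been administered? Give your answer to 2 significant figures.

The 3 doses were given 121.1, 78.7, 36.3 hours ago.
Total = 46.4·(1/2)^(121.1/41.5) + 46.4·(1/2)^(78.7/41.5) + 46.4·(1/2)^(36.3/41.5)
      = 6.1389 + 12.464 + 25.305 ≈ 43.908 mg.

44 mg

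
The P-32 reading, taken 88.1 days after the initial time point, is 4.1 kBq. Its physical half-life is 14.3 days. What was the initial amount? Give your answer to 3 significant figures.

293 kBq

Number of half-lives elapsed: n = 88.1/14.3 ≈ 6.1608.
A₀ = A × 2^n = 4.1 × 2^6.1608 = 4.1 × 71.548 ≈ 293.35 kBq.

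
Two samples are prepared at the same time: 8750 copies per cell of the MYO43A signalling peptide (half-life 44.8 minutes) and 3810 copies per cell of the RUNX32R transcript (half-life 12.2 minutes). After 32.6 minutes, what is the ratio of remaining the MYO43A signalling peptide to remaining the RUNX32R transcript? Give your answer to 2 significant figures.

MYO43A signalling peptide: 8750 × (1/2)^(32.6/44.8) = 8750 × (1/2)^0.72768 ≈ 5283.9 copies per cell.
RUNX32R transcript: 3810 × (1/2)^(32.6/12.2) = 3810 × (1/2)^2.6721 ≈ 597.77 copies per cell.
Ratio ≈ 5283.9 / 597.77 ≈ 8.8394.

8.8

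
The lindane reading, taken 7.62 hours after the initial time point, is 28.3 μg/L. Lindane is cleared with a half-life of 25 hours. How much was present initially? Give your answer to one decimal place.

Number of half-lives elapsed: n = 7.62/25 ≈ 0.3048.
A₀ = A × 2^n = 28.3 × 2^0.3048 = 28.3 × 1.2352 ≈ 34.958 μg/L.

35.0 μg/L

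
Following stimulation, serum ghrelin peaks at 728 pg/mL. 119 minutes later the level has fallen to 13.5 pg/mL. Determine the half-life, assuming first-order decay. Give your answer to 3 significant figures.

A/A₀ = 13.5/728 ≈ 0.018544.
n = log₂(53.926) ≈ 5.7529 half-lives elapsed in 119 minutes.
t½ = 119/5.7529 ≈ 20.685 minutes.

20.7 minutes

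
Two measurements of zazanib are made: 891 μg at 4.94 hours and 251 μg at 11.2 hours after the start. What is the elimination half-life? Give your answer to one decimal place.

3.4 hours

Over Δt = 11.2 − 4.94 = 6.26 hours, the level fell by a factor of 891/251 ≈ 3.5498.
n = log₂(3.5498) ≈ 1.8277 half-lives, so t½ = 6.26/1.8277 ≈ 3.425 hours.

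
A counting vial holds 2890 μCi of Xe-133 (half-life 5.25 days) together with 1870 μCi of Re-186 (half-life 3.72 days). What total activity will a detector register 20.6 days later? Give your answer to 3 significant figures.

231 μCi

Xe-133: 2890 × (1/2)^(20.6/5.25) = 2890 × (1/2)^3.9238 ≈ 190.42 μCi.
Re-186: 1870 × (1/2)^(20.6/3.72) = 1870 × (1/2)^5.5376 ≈ 40.258 μCi.
Total = 190.42 + 40.258 ≈ 230.68 μCi.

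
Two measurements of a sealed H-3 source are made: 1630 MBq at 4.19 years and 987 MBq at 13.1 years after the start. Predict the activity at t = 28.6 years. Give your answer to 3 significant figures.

Over Δt = 13.1 − 4.19 = 8.91 years, the level fell by a factor of 1630/987 ≈ 1.6515.
n = log₂(1.6515) ≈ 0.72375 half-lives, so t½ = 8.91/0.72375 ≈ 12.311 years.
From t = 13.1 to t = 28.6: 987 × (1/2)^((28.6−13.1)/12.311) ≈ 412.39 MBq.

412 MBq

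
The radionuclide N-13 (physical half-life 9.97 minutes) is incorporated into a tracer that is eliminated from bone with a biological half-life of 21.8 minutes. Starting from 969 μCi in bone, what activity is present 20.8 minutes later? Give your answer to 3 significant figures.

118 μCi

1/t_eff = 1/t_phys + 1/t_biol = 1/9.97 + 1/21.8 = 0.14617 per minute.
t_eff = 9.97 × 21.8 / (9.97 + 21.8) ≈ 6.8412 minutes.
Remaining = 969 × (1/2)^(20.8/6.8412) = 969 × (1/2)^3.0404 ≈ 117.78 μCi.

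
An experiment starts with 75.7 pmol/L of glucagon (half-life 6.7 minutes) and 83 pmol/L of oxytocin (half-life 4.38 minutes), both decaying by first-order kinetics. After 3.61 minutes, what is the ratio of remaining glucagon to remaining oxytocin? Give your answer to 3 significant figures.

glucagon: 75.7 × (1/2)^(3.61/6.7) = 75.7 × (1/2)^0.53881 ≈ 52.107 pmol/L.
oxytocin: 83 × (1/2)^(3.61/4.38) = 83 × (1/2)^0.8242 ≈ 46.878 pmol/L.
Ratio ≈ 52.107 / 46.878 ≈ 1.1116.

1.11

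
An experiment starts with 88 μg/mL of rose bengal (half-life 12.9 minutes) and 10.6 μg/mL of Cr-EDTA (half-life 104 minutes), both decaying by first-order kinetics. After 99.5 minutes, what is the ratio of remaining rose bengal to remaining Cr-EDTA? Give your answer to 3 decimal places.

0.077

rose bengal: 88 × (1/2)^(99.5/12.9) = 88 × (1/2)^7.7132 ≈ 0.41936 μg/mL.
Cr-EDTA: 10.6 × (1/2)^(99.5/104) = 10.6 × (1/2)^0.95673 ≈ 5.4614 μg/mL.
Ratio ≈ 0.41936 / 5.4614 ≈ 0.076786.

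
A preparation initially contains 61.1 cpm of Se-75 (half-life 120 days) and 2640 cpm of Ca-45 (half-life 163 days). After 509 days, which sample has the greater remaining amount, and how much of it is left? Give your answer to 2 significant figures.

Se-75: 61.1 × (1/2)^4.2417 ≈ 3.2298 cpm.
Ca-45: 2640 × (1/2)^3.1227 ≈ 303.09 cpm.
Ca-45 has more remaining, at ≈ 303.09 cpm.

Ca-45, 300 cpm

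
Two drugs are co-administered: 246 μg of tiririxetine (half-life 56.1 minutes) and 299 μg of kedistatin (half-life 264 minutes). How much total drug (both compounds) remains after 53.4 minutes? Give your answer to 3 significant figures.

tiririxetine: 246 × (1/2)^(53.4/56.1) = 246 × (1/2)^0.95187 ≈ 127.17 μg.
kedistatin: 299 × (1/2)^(53.4/264) = 299 × (1/2)^0.20227 ≈ 259.88 μg.
Total = 127.17 + 259.88 ≈ 387.06 μg.

387 μg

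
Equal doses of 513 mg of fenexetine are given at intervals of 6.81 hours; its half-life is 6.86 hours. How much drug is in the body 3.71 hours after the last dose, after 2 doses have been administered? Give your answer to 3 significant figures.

530 mg

The 2 doses were given 10.52, 3.71 hours ago.
Total = 513·(1/2)^(10.52/6.86) + 513·(1/2)^(3.71/6.86)
      = 177.21 + 352.63 ≈ 529.83 mg.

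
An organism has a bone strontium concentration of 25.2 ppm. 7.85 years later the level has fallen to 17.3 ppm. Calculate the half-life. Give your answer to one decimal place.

14.5 years

A/A₀ = 17.3/25.2 ≈ 0.68651.
n = log₂(1.4566) ≈ 0.54265 half-lives elapsed in 7.85 years.
t½ = 7.85/0.54265 ≈ 14.466 years.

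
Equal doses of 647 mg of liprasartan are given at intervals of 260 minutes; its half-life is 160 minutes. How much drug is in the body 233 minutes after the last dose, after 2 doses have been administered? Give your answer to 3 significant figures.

The 2 doses were given 493, 233 minutes ago.
Total = 647·(1/2)^(493/160) + 647·(1/2)^(233/160)
      = 76.446 + 235.79 ≈ 312.24 mg.

312 mg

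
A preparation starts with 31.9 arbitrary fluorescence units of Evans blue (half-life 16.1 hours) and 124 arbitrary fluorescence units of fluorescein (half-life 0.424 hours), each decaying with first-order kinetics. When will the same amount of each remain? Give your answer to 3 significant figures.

Set 31.9·(1/2)^(t/16.1) = 124·(1/2)^(t/0.424).
Taking log₂: log₂(31.9/124) = t·(1/16.1 − 1/0.424).
log₂(0.25726) = -1.9587; 1/16.1 − 1/0.424 = -2.2964.
t = -1.9587 / -2.2964 ≈ 0.85296 hours.

0.853 hours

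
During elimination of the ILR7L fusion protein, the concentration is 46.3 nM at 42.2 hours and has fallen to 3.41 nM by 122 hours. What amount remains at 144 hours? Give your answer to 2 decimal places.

Over Δt = 122 − 42.2 = 79.8 hours, the level fell by a factor of 46.3/3.41 ≈ 13.578.
n = log₂(13.578) ≈ 3.7632 half-lives, so t½ = 79.8/3.7632 ≈ 21.206 hours.
From t = 122 to t = 144: 3.41 × (1/2)^((144−122)/21.206) ≈ 1.6613 nM.

1.66 nM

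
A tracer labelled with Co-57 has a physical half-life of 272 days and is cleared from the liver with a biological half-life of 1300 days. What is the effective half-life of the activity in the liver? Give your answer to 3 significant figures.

225 days

1/t_eff = 1/t_phys + 1/t_biol = 1/272 + 1/1300 = 0.0044457 per day.
t_eff = 272 × 1300 / (272 + 1300) ≈ 224.94 days.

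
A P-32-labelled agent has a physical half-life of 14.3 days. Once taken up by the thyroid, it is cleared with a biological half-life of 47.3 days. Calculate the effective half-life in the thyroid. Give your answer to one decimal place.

1/t_eff = 1/t_phys + 1/t_biol = 1/14.3 + 1/47.3 = 0.091072 per day.
t_eff = 14.3 × 47.3 / (14.3 + 47.3) ≈ 10.98 days.

11.0 days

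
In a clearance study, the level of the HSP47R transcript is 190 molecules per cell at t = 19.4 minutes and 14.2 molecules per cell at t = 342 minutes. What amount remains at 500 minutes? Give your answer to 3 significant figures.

3.99 molecules per cell

Over Δt = 342 − 19.4 = 322.6 minutes, the level fell by a factor of 190/14.2 ≈ 13.38.
n = log₂(13.38) ≈ 3.742 half-lives, so t½ = 322.6/3.742 ≈ 86.21 minutes.
From t = 342 to t = 500: 14.2 × (1/2)^((500−342)/86.21) ≈ 3.9864 molecules per cell.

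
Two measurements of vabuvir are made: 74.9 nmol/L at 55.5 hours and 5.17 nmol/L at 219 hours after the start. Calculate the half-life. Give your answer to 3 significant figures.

42.4 hours

Over Δt = 219 − 55.5 = 163.5 hours, the level fell by a factor of 74.9/5.17 ≈ 14.487.
n = log₂(14.487) ≈ 3.8567 half-lives, so t½ = 163.5/3.8567 ≈ 42.393 hours.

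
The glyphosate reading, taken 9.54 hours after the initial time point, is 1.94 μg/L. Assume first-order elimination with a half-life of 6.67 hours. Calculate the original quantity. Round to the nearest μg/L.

5 μg/L

Number of half-lives elapsed: n = 9.54/6.67 ≈ 1.4303.
A₀ = A × 2^n = 1.94 × 2^1.4303 = 1.94 × 2.695 ≈ 5.2283 μg/L.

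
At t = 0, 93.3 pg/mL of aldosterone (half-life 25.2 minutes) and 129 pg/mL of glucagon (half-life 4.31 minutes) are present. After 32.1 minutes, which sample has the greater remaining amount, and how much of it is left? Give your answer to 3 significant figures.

aldosterone: 93.3 × (1/2)^1.2738 ≈ 38.586 pg/mL.
glucagon: 129 × (1/2)^7.4478 ≈ 0.73889 pg/mL.
Aldosterone has more remaining, at ≈ 38.586 pg/mL.

aldosterone, 38.6 pg/mL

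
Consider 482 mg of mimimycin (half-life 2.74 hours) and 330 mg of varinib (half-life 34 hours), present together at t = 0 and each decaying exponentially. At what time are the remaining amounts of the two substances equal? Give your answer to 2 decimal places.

Set 482·(1/2)^(t/2.74) = 330·(1/2)^(t/34).
Taking log₂: log₂(482/330) = t·(1/2.74 − 1/34).
log₂(1.4606) = 0.54657; 1/2.74 − 1/34 = 0.33555.
t = 0.54657 / 0.33555 ≈ 1.6289 hours.

1.63 hours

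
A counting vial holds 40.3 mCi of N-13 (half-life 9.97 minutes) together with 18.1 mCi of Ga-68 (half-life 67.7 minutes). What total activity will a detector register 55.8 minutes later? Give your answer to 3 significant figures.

11.1 mCi

N-13: 40.3 × (1/2)^(55.8/9.97) = 40.3 × (1/2)^5.5968 ≈ 0.83273 mCi.
Ga-68: 18.1 × (1/2)^(55.8/67.7) = 18.1 × (1/2)^0.82422 ≈ 10.223 mCi.
Total = 0.83273 + 10.223 ≈ 11.055 mCi.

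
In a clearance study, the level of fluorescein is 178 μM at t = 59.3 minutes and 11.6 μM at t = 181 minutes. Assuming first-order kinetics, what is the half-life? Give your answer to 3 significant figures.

30.9 minutes

Over Δt = 181 − 59.3 = 121.7 minutes, the level fell by a factor of 178/11.6 ≈ 15.345.
n = log₂(15.345) ≈ 3.9397 half-lives, so t½ = 121.7/3.9397 ≈ 30.891 minutes.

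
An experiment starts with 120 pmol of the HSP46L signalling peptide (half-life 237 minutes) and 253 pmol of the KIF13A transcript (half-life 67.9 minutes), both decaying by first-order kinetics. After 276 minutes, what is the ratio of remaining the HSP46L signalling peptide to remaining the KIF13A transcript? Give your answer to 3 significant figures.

3.54

HSP46L signalling peptide: 120 × (1/2)^(276/237) = 120 × (1/2)^1.1646 ≈ 53.532 pmol.
KIF13A transcript: 253 × (1/2)^(276/67.9) = 253 × (1/2)^4.0648 ≈ 15.118 pmol.
Ratio ≈ 53.532 / 15.118 ≈ 3.541.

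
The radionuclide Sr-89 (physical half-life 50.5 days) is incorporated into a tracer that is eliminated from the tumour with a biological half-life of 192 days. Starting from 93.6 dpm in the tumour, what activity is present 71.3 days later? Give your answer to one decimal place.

27.2 dpm

1/t_eff = 1/t_phys + 1/t_biol = 1/50.5 + 1/192 = 0.02501 per day.
t_eff = 50.5 × 192 / (50.5 + 192) ≈ 39.984 days.
Remaining = 93.6 × (1/2)^(71.3/39.984) = 93.6 × (1/2)^1.7832 ≈ 27.194 dpm.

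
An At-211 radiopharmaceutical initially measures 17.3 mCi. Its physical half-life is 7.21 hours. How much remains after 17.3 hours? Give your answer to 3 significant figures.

Number of half-lives: n = 17.3/7.21 ≈ 2.3994.
Remaining = 17.3 × (1/2)^2.3994 = 17.3 × 0.18954 ≈ 3.279 mCi.

3.28 mCi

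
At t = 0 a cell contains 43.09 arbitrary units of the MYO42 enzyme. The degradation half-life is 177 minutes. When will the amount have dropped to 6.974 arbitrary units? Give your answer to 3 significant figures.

465 minutes

Fraction remaining = 6.974/43.09 ≈ 0.16185.
n = log₂(43.09/6.974) = ln(6.1787)/ln 2 ≈ 2.6273 half-lives.
t = n × t½ = 2.6273 × 177 ≈ 465.03 minutes.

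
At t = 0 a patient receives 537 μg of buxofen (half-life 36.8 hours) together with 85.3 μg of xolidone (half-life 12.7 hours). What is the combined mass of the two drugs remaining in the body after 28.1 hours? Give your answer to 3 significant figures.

buxofen: 537 × (1/2)^(28.1/36.8) = 537 × (1/2)^0.76359 ≈ 316.31 μg.
xolidone: 85.3 × (1/2)^(28.1/12.7) = 85.3 × (1/2)^2.2126 ≈ 18.403 μg.
Total = 316.31 + 18.403 ≈ 334.71 μg.

335 μg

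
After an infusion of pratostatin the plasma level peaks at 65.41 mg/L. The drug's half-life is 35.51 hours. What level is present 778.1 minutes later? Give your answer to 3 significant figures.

Convert the elapsed time: 778.1 minutes = 12.9683 hours.
Number of half-lives: n = 12.9683/35.51 ≈ 0.3652.
Remaining = 65.41 × (1/2)^0.3652 = 65.41 × 0.77636 ≈ 50.782 mg/L.

50.8 mg/L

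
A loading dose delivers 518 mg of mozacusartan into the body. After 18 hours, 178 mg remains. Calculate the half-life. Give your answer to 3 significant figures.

A/A₀ = 178/518 ≈ 0.34363.
n = log₂(2.9101) ≈ 1.5411 half-lives elapsed in 18 hours.
t½ = 18/1.5411 ≈ 11.68 hours.

11.7 hours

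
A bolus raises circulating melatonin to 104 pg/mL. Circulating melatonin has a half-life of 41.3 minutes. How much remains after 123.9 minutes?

13 pg/mL

Elapsed time is 3 half-lives (123.9/41.3).
Each half-life halves the amount: 104 × (1/2)^3 = 104/8 = 13 pg/mL.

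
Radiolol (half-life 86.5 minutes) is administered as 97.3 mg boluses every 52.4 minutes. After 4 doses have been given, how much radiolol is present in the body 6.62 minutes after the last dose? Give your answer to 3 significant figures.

The 4 doses were given 163.82, 111.42, 59.02, 6.62 minutes ago.
Total = 97.3·(1/2)^(163.82/86.5) + 97.3·(1/2)^(111.42/86.5) + 97.3·(1/2)^(59.02/86.5) + 97.3·(1/2)^(6.62/86.5)
      = 26.182 + 39.844 + 60.634 + 92.273 ≈ 218.93 mg.

219 mg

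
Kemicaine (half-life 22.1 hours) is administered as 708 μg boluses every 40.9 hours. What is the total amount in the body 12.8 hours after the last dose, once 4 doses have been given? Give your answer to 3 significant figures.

652 μg

The 4 doses were given 135.5, 94.6, 53.7, 12.8 hours ago.
Total = 708·(1/2)^(135.5/22.1) + 708·(1/2)^(94.6/22.1) + 708·(1/2)^(53.7/22.1) + 708·(1/2)^(12.8/22.1)
      = 10.101 + 36.43 + 131.39 + 473.89 ≈ 651.82 μg.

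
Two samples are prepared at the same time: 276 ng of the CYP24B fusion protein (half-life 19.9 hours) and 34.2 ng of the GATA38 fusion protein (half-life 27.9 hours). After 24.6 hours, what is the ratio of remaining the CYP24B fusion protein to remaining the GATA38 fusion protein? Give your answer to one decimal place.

6.3

CYP24B fusion protein: 276 × (1/2)^(24.6/19.9) = 276 × (1/2)^1.2362 ≈ 117.16 ng.
GATA38 fusion protein: 34.2 × (1/2)^(24.6/27.9) = 34.2 × (1/2)^0.88172 ≈ 18.561 ng.
Ratio ≈ 117.16 / 18.561 ≈ 6.3122.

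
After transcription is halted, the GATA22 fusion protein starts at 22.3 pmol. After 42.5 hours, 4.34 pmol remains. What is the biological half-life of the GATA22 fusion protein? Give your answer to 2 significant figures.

18 hours

A/A₀ = 4.34/22.3 ≈ 0.19462.
n = log₂(5.1382) ≈ 2.3613 half-lives elapsed in 42.5 hours.
t½ = 42.5/2.3613 ≈ 17.999 hours.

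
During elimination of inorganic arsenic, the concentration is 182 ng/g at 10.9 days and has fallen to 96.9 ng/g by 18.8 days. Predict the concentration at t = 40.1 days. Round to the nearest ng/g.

Over Δt = 18.8 − 10.9 = 7.9 days, the level fell by a factor of 182/96.9 ≈ 1.8782.
n = log₂(1.8782) ≈ 0.90937 half-lives, so t½ = 7.9/0.90937 ≈ 8.6873 days.
From t = 18.8 to t = 40.1: 96.9 × (1/2)^((40.1−18.8)/8.6873) ≈ 17.711 ng/g.

18 ng/g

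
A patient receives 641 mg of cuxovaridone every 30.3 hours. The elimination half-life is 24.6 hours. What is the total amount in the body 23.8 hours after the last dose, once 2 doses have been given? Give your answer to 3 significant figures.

The 2 doses were given 54.1, 23.8 hours ago.
Total = 641·(1/2)^(54.1/24.6) + 641·(1/2)^(23.8/24.6)
      = 139.58 + 327.81 ≈ 467.39 mg.

467 mg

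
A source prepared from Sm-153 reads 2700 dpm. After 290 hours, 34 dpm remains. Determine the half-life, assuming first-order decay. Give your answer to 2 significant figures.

A/A₀ = 34/2700 ≈ 0.012593.
n = log₂(79.412) ≈ 6.3113 half-lives elapsed in 290 hours.
t½ = 290/6.3113 ≈ 45.949 hours.

46 hours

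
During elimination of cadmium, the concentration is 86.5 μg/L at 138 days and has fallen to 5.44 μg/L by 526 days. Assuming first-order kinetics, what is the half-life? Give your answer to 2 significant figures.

Over Δt = 526 − 138 = 388 days, the level fell by a factor of 86.5/5.44 ≈ 15.901.
n = log₂(15.901) ≈ 3.991 half-lives, so t½ = 388/3.991 ≈ 97.218 days.

97 days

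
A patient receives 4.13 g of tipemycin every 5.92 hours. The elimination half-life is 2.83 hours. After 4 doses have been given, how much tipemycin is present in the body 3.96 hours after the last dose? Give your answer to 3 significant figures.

The 4 doses were given 21.72, 15.8, 9.88, 3.96 hours ago.
Total = 4.13·(1/2)^(21.72/2.83) + 4.13·(1/2)^(15.8/2.83) + 4.13·(1/2)^(9.88/2.83) + 4.13·(1/2)^(3.96/2.83)
      = 0.02021 + 0.086156 + 0.36729 + 1.5657 ≈ 2.0394 g.

2.04 g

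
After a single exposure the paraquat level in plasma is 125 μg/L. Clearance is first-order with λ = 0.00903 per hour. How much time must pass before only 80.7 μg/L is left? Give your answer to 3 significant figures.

t½ = ln 2 / λ = 0.69315 / 0.00903 ≈ 76.76 hours.
Fraction remaining = 80.7/125 ≈ 0.6456.
n = log₂(125/80.7) = ln(1.5489)/ln 2 ≈ 0.63129 half-lives.
t = n × t½ = 0.63129 × 76.76 ≈ 48.458 hours.

48.5 hours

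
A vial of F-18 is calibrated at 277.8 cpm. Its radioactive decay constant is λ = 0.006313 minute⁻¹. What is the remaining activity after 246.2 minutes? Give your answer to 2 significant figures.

59 cpm

t½ = ln 2 / λ = 0.69315 / 0.006313 ≈ 109.8 minutes.
Number of half-lives: n = 246.2/109.8 ≈ 2.2423.
Remaining = 277.8 × (1/2)^2.2423 = 277.8 × 0.21135 ≈ 58.712 cpm.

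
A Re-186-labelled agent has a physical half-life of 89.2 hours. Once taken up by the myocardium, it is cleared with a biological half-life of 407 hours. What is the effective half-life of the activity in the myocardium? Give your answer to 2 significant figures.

73 hours

1/t_eff = 1/t_phys + 1/t_biol = 1/89.2 + 1/407 = 0.013668 per hour.
t_eff = 89.2 × 407 / (89.2 + 407) ≈ 73.165 hours.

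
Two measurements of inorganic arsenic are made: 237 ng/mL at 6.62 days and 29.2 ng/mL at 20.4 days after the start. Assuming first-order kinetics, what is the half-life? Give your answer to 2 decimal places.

Over Δt = 20.4 − 6.62 = 13.78 days, the level fell by a factor of 237/29.2 ≈ 8.1164.
n = log₂(8.1164) ≈ 3.0208 half-lives, so t½ = 13.78/3.0208 ≈ 4.5616 days.

4.56 days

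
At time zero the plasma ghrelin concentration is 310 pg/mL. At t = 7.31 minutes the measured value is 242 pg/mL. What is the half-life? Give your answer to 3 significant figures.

A/A₀ = 242/310 ≈ 0.78065.
n = log₂(1.281) ≈ 0.35726 half-lives elapsed in 7.31 minutes.
t½ = 7.31/0.35726 ≈ 20.461 minutes.

20.5 minutes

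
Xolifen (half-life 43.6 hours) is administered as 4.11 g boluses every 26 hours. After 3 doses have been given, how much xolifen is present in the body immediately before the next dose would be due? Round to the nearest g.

The 3 doses were given 78, 52, 26 hours ago.
Total = 4.11·(1/2)^(78/43.6) + 4.11·(1/2)^(52/43.6) + 4.11·(1/2)^(26/43.6)
      = 1.1893 + 1.7981 + 2.7185 ≈ 5.7059 g.

6 g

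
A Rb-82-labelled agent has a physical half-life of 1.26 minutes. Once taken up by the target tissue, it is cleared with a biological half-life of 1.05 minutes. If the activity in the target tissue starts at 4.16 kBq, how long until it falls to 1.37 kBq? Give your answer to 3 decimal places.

0.918 minutes

1/t_eff = 1/t_phys + 1/t_biol = 1/1.26 + 1/1.05 = 1.746 per minute.
t_eff = 1.26 × 1.05 / (1.26 + 1.05) ≈ 0.57273 minutes.
n = log₂(4.16/1.37) ≈ 1.6024; t = 1.6024 × 0.57273 ≈ 0.91774 minutes.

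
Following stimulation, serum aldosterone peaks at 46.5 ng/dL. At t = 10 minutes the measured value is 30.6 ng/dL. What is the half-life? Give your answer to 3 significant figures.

16.6 minutes

A/A₀ = 30.6/46.5 ≈ 0.65806.
n = log₂(1.5196) ≈ 0.6037 half-lives elapsed in 10 minutes.
t½ = 10/0.6037 ≈ 16.565 minutes.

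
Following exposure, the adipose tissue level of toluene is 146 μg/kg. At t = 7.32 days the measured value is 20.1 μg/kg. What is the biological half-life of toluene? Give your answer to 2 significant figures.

A/A₀ = 20.1/146 ≈ 0.13767.
n = log₂(7.2637) ≈ 2.8607 half-lives elapsed in 7.32 days.
t½ = 7.32/2.8607 ≈ 2.5588 days.

2.6 days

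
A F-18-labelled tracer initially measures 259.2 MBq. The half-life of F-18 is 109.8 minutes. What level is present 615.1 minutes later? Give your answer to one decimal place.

Number of half-lives: n = 615.1/109.8 ≈ 5.602.
Remaining = 259.2 × (1/2)^5.602 = 259.2 × 0.020589 ≈ 5.3366 MBq.

5.3 MBq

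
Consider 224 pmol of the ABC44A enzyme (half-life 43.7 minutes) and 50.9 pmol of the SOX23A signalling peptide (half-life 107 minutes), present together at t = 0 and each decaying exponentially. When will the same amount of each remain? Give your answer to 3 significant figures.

158 minutes

Set 224·(1/2)^(t/43.7) = 50.9·(1/2)^(t/107).
Taking log₂: log₂(224/50.9) = t·(1/43.7 − 1/107).
log₂(4.4008) = 2.1378; 1/43.7 − 1/107 = 0.013538.
t = 2.1378 / 0.013538 ≈ 157.91 minutes.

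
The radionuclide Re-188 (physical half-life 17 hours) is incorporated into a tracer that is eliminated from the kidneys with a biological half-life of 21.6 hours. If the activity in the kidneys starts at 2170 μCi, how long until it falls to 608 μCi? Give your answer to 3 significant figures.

17.5 hours

1/t_eff = 1/t_phys + 1/t_biol = 1/17 + 1/21.6 = 0.10512 per hour.
t_eff = 17 × 21.6 / (17 + 21.6) ≈ 9.513 hours.
n = log₂(2170/608) ≈ 1.8356; t = 1.8356 × 9.513 ≈ 17.462 hours.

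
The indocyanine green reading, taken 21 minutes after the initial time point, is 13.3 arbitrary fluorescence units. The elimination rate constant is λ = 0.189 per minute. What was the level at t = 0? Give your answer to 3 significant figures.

704 arbitrary fluorescence units

t½ = ln 2 / λ = 0.69315 / 0.189 ≈ 3.6674 minutes.
Number of half-lives elapsed: n = 21/3.6674 ≈ 5.7261.
A₀ = A × 2^n = 13.3 × 2^5.7261 = 13.3 × 52.932 ≈ 703.99 arbitrary fluorescence units.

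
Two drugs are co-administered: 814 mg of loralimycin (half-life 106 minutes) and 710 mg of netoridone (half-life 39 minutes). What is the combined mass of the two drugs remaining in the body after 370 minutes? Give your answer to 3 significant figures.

73.4 mg

loralimycin: 814 × (1/2)^(370/106) = 814 × (1/2)^3.4906 ≈ 72.42 mg.
netoridone: 710 × (1/2)^(370/39) = 710 × (1/2)^9.4872 ≈ 0.98931 mg.
Total = 72.42 + 0.98931 ≈ 73.409 mg.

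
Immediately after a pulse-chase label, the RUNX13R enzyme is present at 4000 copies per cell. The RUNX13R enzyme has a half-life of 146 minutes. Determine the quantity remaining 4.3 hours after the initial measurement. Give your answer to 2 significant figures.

Convert the elapsed time: 4.3 hours = 258 minutes.
Number of half-lives: n = 258/146 ≈ 1.7671.
Remaining = 4000 × (1/2)^1.7671 = 4000 × 0.29379 ≈ 1175.2 copies per cell.

1200 copies per cell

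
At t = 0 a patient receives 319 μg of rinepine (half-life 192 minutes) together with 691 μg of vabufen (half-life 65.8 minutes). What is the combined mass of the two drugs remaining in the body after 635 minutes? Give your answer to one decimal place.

33.1 μg

rinepine: 319 × (1/2)^(635/192) = 319 × (1/2)^3.3073 ≈ 32.225 μg.
vabufen: 691 × (1/2)^(635/65.8) = 691 × (1/2)^9.6505 ≈ 0.85981 μg.
Total = 32.225 + 0.85981 ≈ 33.085 μg.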